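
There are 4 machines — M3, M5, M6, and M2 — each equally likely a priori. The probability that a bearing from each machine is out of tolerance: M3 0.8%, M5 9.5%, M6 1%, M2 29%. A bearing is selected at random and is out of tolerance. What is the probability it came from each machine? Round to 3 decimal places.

M3 0.020, M5 0.236, M6 0.025, M2 0.720

Since the prior is uniform, the posterior is proportional to the likelihood:
  M3: 0.008
  M5: 0.095
  M6: 0.01
  M2: 0.29
Sum = 0.403.
P(M3 | oversize) = 0.008/0.403 ≈ 0.020
P(M5 | oversize) = 0.095/0.403 ≈ 0.236
P(M6 | oversize) = 0.01/0.403 ≈ 0.025
P(M2 | oversize) = 0.29/0.403 ≈ 0.720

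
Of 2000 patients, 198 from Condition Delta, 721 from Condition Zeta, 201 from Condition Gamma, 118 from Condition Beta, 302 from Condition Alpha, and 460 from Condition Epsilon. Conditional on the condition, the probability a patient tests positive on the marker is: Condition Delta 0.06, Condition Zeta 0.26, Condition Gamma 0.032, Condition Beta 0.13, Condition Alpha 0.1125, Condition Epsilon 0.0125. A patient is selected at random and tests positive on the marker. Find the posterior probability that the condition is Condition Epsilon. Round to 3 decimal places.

By Bayes' rule, posterior ∝ prior × likelihood:
  Condition Delta: 0.099 × 0.06 = 0.00594
  Condition Zeta: 0.3605 × 0.26 = 0.09373
  Condition Gamma: 0.1005 × 0.032 = 0.003216
  Condition Beta: 0.059 × 0.13 = 0.00767
  Condition Alpha: 0.151 × 0.1125 = 0.0169875
  Condition Epsilon: 0.23 × 0.0125 = 0.002875
Sum = 0.1304185.
P(Condition Epsilon | evidence) = 0.002875 / 0.1304185 ≈ 0.022.

0.022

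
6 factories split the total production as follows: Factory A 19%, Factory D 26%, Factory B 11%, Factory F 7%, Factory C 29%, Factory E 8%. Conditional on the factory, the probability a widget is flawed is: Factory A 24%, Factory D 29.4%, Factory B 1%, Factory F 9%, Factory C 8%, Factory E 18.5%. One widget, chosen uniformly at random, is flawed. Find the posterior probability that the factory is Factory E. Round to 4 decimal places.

0.0884

Unnormalized posteriors (prior × likelihood):
  Factory A: 0.19 × 0.24 = 0.0456
  Factory D: 0.26 × 0.294 = 0.07644
  Factory B: 0.11 × 0.01 = 0.0011
  Factory F: 0.07 × 0.09 = 0.0063
  Factory C: 0.29 × 0.08 = 0.0232
  Factory E: 0.08 × 0.185 = 0.0148
Total = 0.16744.
P(Factory E | evidence) = 0.0148 / 0.16744 ≈ 0.0884.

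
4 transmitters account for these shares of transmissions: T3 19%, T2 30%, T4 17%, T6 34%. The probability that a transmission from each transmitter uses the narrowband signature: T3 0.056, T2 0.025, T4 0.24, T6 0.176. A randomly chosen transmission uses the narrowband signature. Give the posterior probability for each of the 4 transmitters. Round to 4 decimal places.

T3 0.0896, T2 0.0631, T4 0.3435, T6 0.5038

Prior × likelihood for each hypothesis:
  T3: 0.19 × 0.056 = 0.01064
  T2: 0.3 × 0.025 = 0.0075
  T4: 0.17 × 0.24 = 0.0408
  T6: 0.34 × 0.176 = 0.05984
Normalizing constant = 0.11878.
P(T3 | narrowband) = 0.01064/0.11878 ≈ 0.0896
P(T2 | narrowband) = 0.0075/0.11878 ≈ 0.0631
P(T4 | narrowband) = 0.0408/0.11878 ≈ 0.3435
P(T6 | narrowband) = 0.05984/0.11878 ≈ 0.5038
(Check: 0.0896+0.0631+0.3435+0.5038 = 1.0000.)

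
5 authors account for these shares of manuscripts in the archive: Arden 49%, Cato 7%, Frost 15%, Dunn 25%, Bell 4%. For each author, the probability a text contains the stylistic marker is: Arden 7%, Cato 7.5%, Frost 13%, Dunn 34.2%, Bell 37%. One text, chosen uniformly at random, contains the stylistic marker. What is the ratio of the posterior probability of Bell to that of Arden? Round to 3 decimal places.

0.431

Prior × likelihood for each hypothesis:
  Arden: 0.49 × 0.07 = 0.0343
  Cato: 0.07 × 0.075 = 0.00525
  Frost: 0.15 × 0.13 = 0.0195
  Dunn: 0.25 × 0.342 = 0.0855
  Bell: 0.04 × 0.37 = 0.0148
Total = 0.15935.
The ratio is 0.0148 / 0.0343 (the normalizer cancels) = 0.431.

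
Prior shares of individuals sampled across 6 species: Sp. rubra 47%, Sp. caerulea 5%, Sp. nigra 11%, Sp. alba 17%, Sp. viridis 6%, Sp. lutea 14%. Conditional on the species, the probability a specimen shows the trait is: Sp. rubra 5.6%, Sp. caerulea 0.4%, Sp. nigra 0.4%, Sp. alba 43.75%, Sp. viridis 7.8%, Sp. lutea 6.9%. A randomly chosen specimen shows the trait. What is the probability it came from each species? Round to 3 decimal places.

Sp. rubra 0.228, Sp. caerulea 0.002, Sp. nigra 0.004, Sp. alba 0.643, Sp. viridis 0.040, Sp. lutea 0.084

Compute prior × likelihood for every hypothesis:
  Sp. rubra: 0.47 × 0.056 = 0.02632
  Sp. caerulea: 0.05 × 0.004 = 0.0002
  Sp. nigra: 0.11 × 0.004 = 0.00044
  Sp. alba: 0.17 × 0.4375 = 0.074375
  Sp. viridis: 0.06 × 0.078 = 0.00468
  Sp. lutea: 0.14 × 0.069 = 0.00966
Normalizing constant = 0.115675.
P(Sp. rubra | trait) = 0.02632/0.115675 ≈ 0.228
P(Sp. caerulea | trait) = 0.0002/0.115675 ≈ 0.002
P(Sp. nigra | trait) = 0.00044/0.115675 ≈ 0.004
P(Sp. alba | trait) = 0.074375/0.115675 ≈ 0.643
P(Sp. viridis | trait) = 0.00468/0.115675 ≈ 0.040
P(Sp. lutea | trait) = 0.00966/0.115675 ≈ 0.084
(Check: 0.228+0.002+0.004+0.643+0.040+0.084 = 1.001.)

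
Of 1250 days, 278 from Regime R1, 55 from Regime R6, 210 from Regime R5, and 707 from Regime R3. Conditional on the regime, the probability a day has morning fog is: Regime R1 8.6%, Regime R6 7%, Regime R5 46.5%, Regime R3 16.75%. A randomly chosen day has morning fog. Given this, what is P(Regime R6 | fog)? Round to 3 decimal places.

Unnormalized posteriors (prior × likelihood):
  Regime R1: 0.2224 × 0.086 = 0.0191264
  Regime R6: 0.044 × 0.07 = 0.00308
  Regime R5: 0.168 × 0.465 = 0.07812
  Regime R3: 0.5656 × 0.1675 = 0.094738
Normalizing constant = 0.1950644.
P(Regime R6 | evidence) = 0.00308 / 0.1950644 ≈ 0.016.

0.016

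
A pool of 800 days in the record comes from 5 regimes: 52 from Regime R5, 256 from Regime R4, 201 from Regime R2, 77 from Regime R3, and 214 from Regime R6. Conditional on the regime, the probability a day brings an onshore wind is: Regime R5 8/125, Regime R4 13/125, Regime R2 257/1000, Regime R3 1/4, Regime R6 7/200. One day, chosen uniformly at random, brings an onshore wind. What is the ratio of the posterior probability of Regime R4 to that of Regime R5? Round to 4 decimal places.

8.0000

Prior × likelihood for each hypothesis:
  Regime R5: 0.065 × 0.064 = 0.00416
  Regime R4: 0.32 × 0.104 = 0.03328
  Regime R2: 0.25125 × 0.257 = 0.06457125
  Regime R3: 0.09625 × 0.25 = 0.0240625
  Regime R6: 0.2675 × 0.035 = 0.0093625
Sum = 0.13543625.
The ratio is 0.03328 / 0.00416 (the normalizer cancels) = 8.0000.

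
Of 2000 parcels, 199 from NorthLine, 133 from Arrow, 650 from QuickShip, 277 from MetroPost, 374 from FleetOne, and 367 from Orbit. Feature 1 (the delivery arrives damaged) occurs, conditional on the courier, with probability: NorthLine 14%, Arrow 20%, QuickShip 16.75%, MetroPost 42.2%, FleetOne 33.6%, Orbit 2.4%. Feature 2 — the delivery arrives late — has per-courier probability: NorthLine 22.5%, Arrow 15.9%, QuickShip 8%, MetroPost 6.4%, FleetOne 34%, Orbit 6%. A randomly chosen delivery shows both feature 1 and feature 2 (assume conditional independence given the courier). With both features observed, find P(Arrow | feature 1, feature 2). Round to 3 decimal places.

By Bayes' rule, posterior ∝ prior × likelihood:
  NorthLine: 0.0995 × 0.14 × 0.225 = 0.00313425
  Arrow: 0.0665 × 0.2 × 0.159 = 0.0021147
  QuickShip: 0.325 × 0.1675 × 0.08 = 0.004355
  MetroPost: 0.1385 × 0.422 × 0.064 = 0.003740608
  FleetOne: 0.187 × 0.336 × 0.34 = 0.02136288
  Orbit: 0.1835 × 0.024 × 0.06 = 0.00026424
Total = 0.034971678.
P(Arrow | evidence) = 0.0021147 / 0.034971678 ≈ 0.060.

0.060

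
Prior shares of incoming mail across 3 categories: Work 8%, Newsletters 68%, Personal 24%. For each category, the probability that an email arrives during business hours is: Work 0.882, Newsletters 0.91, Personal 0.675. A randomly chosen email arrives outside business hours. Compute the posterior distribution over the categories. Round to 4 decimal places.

Taking complements, P(off-hours | each) = Work 0.118, Newsletters 0.09, Personal 0.325.
Unnormalized posteriors (prior × likelihood):
  Work: 0.08 × 0.118 = 0.00944
  Newsletters: 0.68 × 0.09 = 0.0612
  Personal: 0.24 × 0.325 = 0.078
Normalizing constant = 0.14864.
P(Work | off-hours) = 0.00944/0.14864 ≈ 0.0635
P(Newsletters | off-hours) = 0.0612/0.14864 ≈ 0.4117
P(Personal | off-hours) = 0.078/0.14864 ≈ 0.5248
(Check: 0.0635+0.4117+0.5248 = 1.0000.)

Work 0.0635, Newsletters 0.4117, Personal 0.5248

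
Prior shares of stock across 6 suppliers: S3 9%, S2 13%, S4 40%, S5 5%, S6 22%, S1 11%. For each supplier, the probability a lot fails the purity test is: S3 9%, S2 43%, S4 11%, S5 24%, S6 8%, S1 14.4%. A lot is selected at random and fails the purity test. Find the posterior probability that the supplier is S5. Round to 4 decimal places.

0.0782

Unnormalized posteriors (prior × likelihood):
  S3: 0.09 × 0.09 = 0.0081
  S2: 0.13 × 0.43 = 0.0559
  S4: 0.4 × 0.11 = 0.044
  S5: 0.05 × 0.24 = 0.012
  S6: 0.22 × 0.08 = 0.0176
  S1: 0.11 × 0.144 = 0.01584
Normalizing constant = 0.15344.
P(S5 | evidence) = 0.012 / 0.15344 ≈ 0.0782.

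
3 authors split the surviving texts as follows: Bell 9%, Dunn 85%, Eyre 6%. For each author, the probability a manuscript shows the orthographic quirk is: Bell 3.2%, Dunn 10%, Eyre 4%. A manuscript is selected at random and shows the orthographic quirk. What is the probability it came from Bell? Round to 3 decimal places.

0.032

Compute prior × likelihood for every hypothesis:
  Bell: 0.09 × 0.032 = 0.00288
  Dunn: 0.85 × 0.1 = 0.085
  Eyre: 0.06 × 0.04 = 0.0024
Sum = 0.09028.
P(Bell | evidence) = 0.00288 / 0.09028 ≈ 0.032.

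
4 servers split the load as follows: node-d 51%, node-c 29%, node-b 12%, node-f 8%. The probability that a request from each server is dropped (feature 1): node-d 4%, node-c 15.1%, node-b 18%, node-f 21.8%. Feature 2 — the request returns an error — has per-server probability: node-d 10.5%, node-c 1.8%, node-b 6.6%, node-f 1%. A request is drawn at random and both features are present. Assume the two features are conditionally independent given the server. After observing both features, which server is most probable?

By Bayes' rule, posterior ∝ prior × likelihood:
  node-d: 0.51 × 0.04 × 0.105 = 0.002142
  node-c: 0.29 × 0.151 × 0.018 = 0.00078822
  node-b: 0.12 × 0.18 × 0.066 = 0.0014256
  node-f: 0.08 × 0.218 × 0.01 = 0.0001744
Total = 0.00453022.
Largest term belongs to node-d, so node-d is most probable.

node-d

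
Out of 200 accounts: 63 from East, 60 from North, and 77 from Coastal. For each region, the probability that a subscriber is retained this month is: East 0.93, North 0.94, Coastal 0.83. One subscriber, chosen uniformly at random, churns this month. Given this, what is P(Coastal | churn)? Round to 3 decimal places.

0.620

Taking complements, P(churn | each) = East 0.07, North 0.06, Coastal 0.17.
Compute prior × likelihood for every hypothesis:
  East: 0.315 × 0.07 = 0.02205
  North: 0.3 × 0.06 = 0.018
  Coastal: 0.385 × 0.17 = 0.06545
Sum = 0.1055.
P(Coastal | evidence) = 0.06545 / 0.1055 ≈ 0.620.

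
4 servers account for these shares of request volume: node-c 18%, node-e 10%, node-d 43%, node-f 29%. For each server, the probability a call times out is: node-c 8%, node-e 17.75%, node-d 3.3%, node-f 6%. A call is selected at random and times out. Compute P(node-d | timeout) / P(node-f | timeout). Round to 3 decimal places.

0.816

Unnormalized posteriors (prior × likelihood):
  node-c: 0.18 × 0.08 = 0.0144
  node-e: 0.1 × 0.1775 = 0.01775
  node-d: 0.43 × 0.033 = 0.01419
  node-f: 0.29 × 0.06 = 0.0174
Normalizing constant = 0.06374.
The ratio is 0.01419 / 0.0174 (the normalizer cancels) = 0.816.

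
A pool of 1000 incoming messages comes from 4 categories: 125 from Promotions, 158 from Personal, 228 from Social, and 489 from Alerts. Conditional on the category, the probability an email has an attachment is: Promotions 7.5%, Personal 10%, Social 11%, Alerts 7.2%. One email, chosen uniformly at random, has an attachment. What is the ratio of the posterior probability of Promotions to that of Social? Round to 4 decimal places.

Compute prior × likelihood for every hypothesis:
  Promotions: 0.125 × 0.075 = 0.009375
  Personal: 0.158 × 0.1 = 0.0158
  Social: 0.228 × 0.11 = 0.02508
  Alerts: 0.489 × 0.072 = 0.035208
Sum = 0.085463.
The ratio is 0.009375 / 0.02508 (the normalizer cancels) = 0.3738.

0.3738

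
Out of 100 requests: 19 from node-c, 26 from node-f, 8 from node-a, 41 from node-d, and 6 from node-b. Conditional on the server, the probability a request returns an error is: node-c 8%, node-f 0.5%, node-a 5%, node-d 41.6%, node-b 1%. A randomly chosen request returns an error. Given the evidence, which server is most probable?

By Bayes' rule, posterior ∝ prior × likelihood:
  node-c: 0.19 × 0.08 = 0.0152
  node-f: 0.26 × 0.005 = 0.0013
  node-a: 0.08 × 0.05 = 0.004
  node-d: 0.41 × 0.416 = 0.17056
  node-b: 0.06 × 0.01 = 0.0006
Total = 0.19166.
Largest term belongs to node-d, so node-d is most probable.

node-d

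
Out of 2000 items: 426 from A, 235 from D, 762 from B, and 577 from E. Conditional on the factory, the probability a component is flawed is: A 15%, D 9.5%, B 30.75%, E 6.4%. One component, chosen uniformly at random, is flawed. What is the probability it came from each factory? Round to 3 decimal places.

By Bayes' rule, posterior ∝ prior × likelihood:
  A: 0.213 × 0.15 = 0.03195
  D: 0.1175 × 0.095 = 0.0111625
  B: 0.381 × 0.3075 = 0.1171575
  E: 0.2885 × 0.064 = 0.018464
Normalizing constant = 0.178734.
P(A | flawed) = 0.03195/0.178734 ≈ 0.179
P(D | flawed) = 0.0111625/0.178734 ≈ 0.062
P(B | flawed) = 0.1171575/0.178734 ≈ 0.655
P(E | flawed) = 0.018464/0.178734 ≈ 0.103

A 0.179, D 0.062, B 0.655, E 0.103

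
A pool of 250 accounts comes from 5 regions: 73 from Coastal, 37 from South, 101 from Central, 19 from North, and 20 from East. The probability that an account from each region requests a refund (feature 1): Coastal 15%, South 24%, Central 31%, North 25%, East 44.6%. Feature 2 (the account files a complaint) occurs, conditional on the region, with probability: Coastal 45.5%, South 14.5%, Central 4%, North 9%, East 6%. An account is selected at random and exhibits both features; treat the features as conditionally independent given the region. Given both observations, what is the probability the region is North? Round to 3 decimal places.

0.050

Compute prior × likelihood for every hypothesis:
  Coastal: 0.292 × 0.15 × 0.455 = 0.019929
  South: 0.148 × 0.24 × 0.145 = 0.0051504
  Central: 0.404 × 0.31 × 0.04 = 0.0050096
  North: 0.076 × 0.25 × 0.09 = 0.00171
  East: 0.08 × 0.446 × 0.06 = 0.0021408
Total = 0.0339398.
P(North | evidence) = 0.00171 / 0.0339398 ≈ 0.050.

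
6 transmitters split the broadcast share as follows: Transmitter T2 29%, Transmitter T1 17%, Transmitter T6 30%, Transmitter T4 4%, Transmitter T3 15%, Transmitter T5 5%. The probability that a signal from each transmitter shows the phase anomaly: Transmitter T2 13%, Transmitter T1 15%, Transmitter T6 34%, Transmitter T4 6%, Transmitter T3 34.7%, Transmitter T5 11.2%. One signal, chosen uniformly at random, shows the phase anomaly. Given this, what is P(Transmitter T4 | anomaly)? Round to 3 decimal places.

By Bayes' rule, posterior ∝ prior × likelihood:
  Transmitter T2: 0.29 × 0.13 = 0.0377
  Transmitter T1: 0.17 × 0.15 = 0.0255
  Transmitter T6: 0.3 × 0.34 = 0.102
  Transmitter T4: 0.04 × 0.06 = 0.0024
  Transmitter T3: 0.15 × 0.347 = 0.05205
  Transmitter T5: 0.05 × 0.112 = 0.0056
Total = 0.22525.
P(Transmitter T4 | evidence) = 0.0024 / 0.22525 ≈ 0.011.

0.011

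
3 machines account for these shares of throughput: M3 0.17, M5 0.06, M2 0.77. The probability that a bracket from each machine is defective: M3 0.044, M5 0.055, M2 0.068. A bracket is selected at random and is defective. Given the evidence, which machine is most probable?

M2

Compute prior × likelihood for every hypothesis:
  M3: 0.17 × 0.044 = 0.00748
  M5: 0.06 × 0.055 = 0.0033
  M2: 0.77 × 0.068 = 0.05236
Total = 0.06314.
Largest term belongs to M2, so M2 is most probable.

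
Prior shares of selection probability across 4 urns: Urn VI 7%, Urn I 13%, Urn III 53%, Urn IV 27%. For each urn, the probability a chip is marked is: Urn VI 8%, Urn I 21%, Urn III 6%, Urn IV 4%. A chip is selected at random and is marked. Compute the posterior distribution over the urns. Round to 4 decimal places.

Prior × likelihood for each hypothesis:
  Urn VI: 0.07 × 0.08 = 0.0056
  Urn I: 0.13 × 0.21 = 0.0273
  Urn III: 0.53 × 0.06 = 0.0318
  Urn IV: 0.27 × 0.04 = 0.0108
Sum = 0.0755.
P(Urn VI | marked) = 0.0056/0.0755 ≈ 0.0742
P(Urn I | marked) = 0.0273/0.0755 ≈ 0.3616
P(Urn III | marked) = 0.0318/0.0755 ≈ 0.4212
P(Urn IV | marked) = 0.0108/0.0755 ≈ 0.1430
(Check: 0.0742+0.3616+0.4212+0.1430 = 1.0000.)

Urn VI 0.0742, Urn I 0.3616, Urn III 0.4212, Urn IV 0.1430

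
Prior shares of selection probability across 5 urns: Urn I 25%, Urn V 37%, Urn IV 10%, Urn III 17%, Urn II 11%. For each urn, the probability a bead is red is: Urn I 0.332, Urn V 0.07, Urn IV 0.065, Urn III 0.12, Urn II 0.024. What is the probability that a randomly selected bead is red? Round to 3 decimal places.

0.138

Prior × likelihood for each hypothesis:
  Urn I: 0.25 × 0.332 = 0.083
  Urn V: 0.37 × 0.07 = 0.0259
  Urn IV: 0.1 × 0.065 = 0.0065
  Urn III: 0.17 × 0.12 = 0.0204
  Urn II: 0.11 × 0.024 = 0.00264
P(red) = 0.083 + 0.0259 + 0.0065 + 0.0204 + 0.00264 = 0.13844 → 0.138.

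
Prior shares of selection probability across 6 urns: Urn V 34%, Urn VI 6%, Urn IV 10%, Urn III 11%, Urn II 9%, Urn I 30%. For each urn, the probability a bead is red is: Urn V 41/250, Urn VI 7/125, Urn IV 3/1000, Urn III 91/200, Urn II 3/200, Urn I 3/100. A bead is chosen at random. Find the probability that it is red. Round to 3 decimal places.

Compute prior × likelihood for every hypothesis:
  Urn V: 0.34 × 0.164 = 0.05576
  Urn VI: 0.06 × 0.056 = 0.00336
  Urn IV: 0.1 × 0.003 = 0.0003
  Urn III: 0.11 × 0.455 = 0.05005
  Urn II: 0.09 × 0.015 = 0.00135
  Urn I: 0.3 × 0.03 = 0.009
P(red) = 0.05576 + 0.00336 + 0.0003 + 0.05005 + 0.00135 + 0.009 = 0.11982 → 0.120.

0.120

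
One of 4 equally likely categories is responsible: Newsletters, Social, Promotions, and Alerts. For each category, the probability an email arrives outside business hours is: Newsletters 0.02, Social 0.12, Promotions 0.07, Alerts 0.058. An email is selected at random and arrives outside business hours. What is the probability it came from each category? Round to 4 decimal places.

Newsletters 0.0746, Social 0.4478, Promotions 0.2612, Alerts 0.2164

With a uniform prior (1/4 each), posterior ∝ likelihood:
  Newsletters: 0.02
  Social: 0.12
  Promotions: 0.07
  Alerts: 0.058
Total = 0.268.
P(Newsletters | off-hours) = 0.02/0.268 ≈ 0.0746
P(Social | off-hours) = 0.12/0.268 ≈ 0.4478
P(Promotions | off-hours) = 0.07/0.268 ≈ 0.2612
P(Alerts | off-hours) = 0.058/0.268 ≈ 0.2164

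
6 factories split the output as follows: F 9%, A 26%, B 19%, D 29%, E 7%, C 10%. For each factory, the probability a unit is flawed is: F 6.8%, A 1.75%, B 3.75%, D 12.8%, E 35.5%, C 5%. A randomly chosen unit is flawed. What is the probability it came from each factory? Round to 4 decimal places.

By Bayes' rule, posterior ∝ prior × likelihood:
  F: 0.09 × 0.068 = 0.00612
  A: 0.26 × 0.0175 = 0.00455
  B: 0.19 × 0.0375 = 0.007125
  D: 0.29 × 0.128 = 0.03712
  E: 0.07 × 0.355 = 0.02485
  C: 0.1 × 0.05 = 0.005
Normalizing constant = 0.084765.
P(F | flawed) = 0.00612/0.084765 ≈ 0.0722
P(A | flawed) = 0.00455/0.084765 ≈ 0.0537
P(B | flawed) = 0.007125/0.084765 ≈ 0.0841
P(D | flawed) = 0.03712/0.084765 ≈ 0.4379
P(E | flawed) = 0.02485/0.084765 ≈ 0.2932
P(C | flawed) = 0.005/0.084765 ≈ 0.0590
(Check: 0.0722+0.0537+0.0841+0.4379+0.2932+0.0590 = 1.0001.)

F 0.0722, A 0.0537, B 0.0841, D 0.4379, E 0.2932, C 0.0590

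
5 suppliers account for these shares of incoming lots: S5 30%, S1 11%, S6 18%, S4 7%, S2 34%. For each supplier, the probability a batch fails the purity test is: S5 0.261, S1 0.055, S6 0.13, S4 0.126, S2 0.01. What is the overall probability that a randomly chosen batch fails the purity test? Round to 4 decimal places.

By Bayes' rule, posterior ∝ prior × likelihood:
  S5: 0.3 × 0.261 = 0.0783
  S1: 0.11 × 0.055 = 0.00605
  S6: 0.18 × 0.13 = 0.0234
  S4: 0.07 × 0.126 = 0.00882
  S2: 0.34 × 0.01 = 0.0034
P(off-spec) = 0.0783 + 0.00605 + 0.0234 + 0.00882 + 0.0034 = 0.11997 → 0.1200.

0.1200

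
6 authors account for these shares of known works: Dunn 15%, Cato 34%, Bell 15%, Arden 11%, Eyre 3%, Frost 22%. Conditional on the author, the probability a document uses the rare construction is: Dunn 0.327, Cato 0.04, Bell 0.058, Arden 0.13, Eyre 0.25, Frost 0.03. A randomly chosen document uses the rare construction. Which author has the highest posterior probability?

Dunn

Unnormalized posteriors (prior × likelihood):
  Dunn: 0.15 × 0.327 = 0.04905
  Cato: 0.34 × 0.04 = 0.0136
  Bell: 0.15 × 0.058 = 0.0087
  Arden: 0.11 × 0.13 = 0.0143
  Eyre: 0.03 × 0.25 = 0.0075
  Frost: 0.22 × 0.03 = 0.0066
Total = 0.09975.
Largest term belongs to Dunn, so Dunn is most probable.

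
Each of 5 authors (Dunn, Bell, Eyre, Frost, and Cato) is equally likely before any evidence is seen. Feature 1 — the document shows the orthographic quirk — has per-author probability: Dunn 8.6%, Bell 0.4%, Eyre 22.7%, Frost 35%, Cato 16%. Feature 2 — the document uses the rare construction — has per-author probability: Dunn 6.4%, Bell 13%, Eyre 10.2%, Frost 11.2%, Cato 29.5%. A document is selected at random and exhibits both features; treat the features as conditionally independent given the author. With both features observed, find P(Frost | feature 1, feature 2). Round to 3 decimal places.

With a uniform prior (1/5 each), posterior ∝ likelihood:
  Dunn: 0.086 × 0.064 = 0.005504
  Bell: 0.004 × 0.13 = 0.00052
  Eyre: 0.227 × 0.102 = 0.023154
  Frost: 0.35 × 0.112 = 0.0392
  Cato: 0.16 × 0.295 = 0.0472
Normalizing constant = 0.115578.
P(Frost | evidence) = 0.0392 / 0.115578 ≈ 0.339.

0.339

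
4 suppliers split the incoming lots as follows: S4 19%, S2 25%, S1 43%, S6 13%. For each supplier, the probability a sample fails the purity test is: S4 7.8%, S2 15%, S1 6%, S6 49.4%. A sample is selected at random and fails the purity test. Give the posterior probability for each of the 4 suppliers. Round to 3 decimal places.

S4 0.104, S2 0.263, S1 0.181, S6 0.451

Unnormalized posteriors (prior × likelihood):
  S4: 0.19 × 0.078 = 0.01482
  S2: 0.25 × 0.15 = 0.0375
  S1: 0.43 × 0.06 = 0.0258
  S6: 0.13 × 0.494 = 0.06422
Normalizing constant = 0.14234.
P(S4 | off-spec) = 0.01482/0.14234 ≈ 0.104
P(S2 | off-spec) = 0.0375/0.14234 ≈ 0.263
P(S1 | off-spec) = 0.0258/0.14234 ≈ 0.181
P(S6 | off-spec) = 0.06422/0.14234 ≈ 0.451
(Check: 0.104+0.263+0.181+0.451 = 0.999.)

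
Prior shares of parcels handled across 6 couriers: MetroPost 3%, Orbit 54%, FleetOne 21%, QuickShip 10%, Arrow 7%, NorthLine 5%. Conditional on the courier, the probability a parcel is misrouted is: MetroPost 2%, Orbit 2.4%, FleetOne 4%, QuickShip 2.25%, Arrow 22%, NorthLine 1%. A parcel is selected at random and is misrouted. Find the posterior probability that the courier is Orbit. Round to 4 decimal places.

0.3231

Unnormalized posteriors (prior × likelihood):
  MetroPost: 0.03 × 0.02 = 0.0006
  Orbit: 0.54 × 0.024 = 0.01296
  FleetOne: 0.21 × 0.04 = 0.0084
  QuickShip: 0.1 × 0.0225 = 0.00225
  Arrow: 0.07 × 0.22 = 0.0154
  NorthLine: 0.05 × 0.01 = 0.0005
Sum = 0.04011.
P(Orbit | evidence) = 0.01296 / 0.04011 ≈ 0.3231.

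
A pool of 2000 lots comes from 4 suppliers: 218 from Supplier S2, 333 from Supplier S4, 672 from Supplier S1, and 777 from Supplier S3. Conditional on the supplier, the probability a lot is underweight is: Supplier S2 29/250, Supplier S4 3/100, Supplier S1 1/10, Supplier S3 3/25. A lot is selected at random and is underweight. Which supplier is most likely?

Unnormalized posteriors (prior × likelihood):
  Supplier S2: 0.109 × 0.116 = 0.012644
  Supplier S4: 0.1665 × 0.03 = 0.004995
  Supplier S1: 0.336 × 0.1 = 0.0336
  Supplier S3: 0.3885 × 0.12 = 0.04662
Sum = 0.097859.
Largest term belongs to Supplier S3, so Supplier S3 is most probable.

Supplier S3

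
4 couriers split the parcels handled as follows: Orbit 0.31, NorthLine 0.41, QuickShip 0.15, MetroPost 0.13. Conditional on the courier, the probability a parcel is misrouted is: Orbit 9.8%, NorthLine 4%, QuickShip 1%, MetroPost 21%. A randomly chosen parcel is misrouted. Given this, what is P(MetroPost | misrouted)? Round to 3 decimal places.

Compute prior × likelihood for every hypothesis:
  Orbit: 0.31 × 0.098 = 0.03038
  NorthLine: 0.41 × 0.04 = 0.0164
  QuickShip: 0.15 × 0.01 = 0.0015
  MetroPost: 0.13 × 0.21 = 0.0273
Total = 0.07558.
P(MetroPost | evidence) = 0.0273 / 0.07558 ≈ 0.361.

0.361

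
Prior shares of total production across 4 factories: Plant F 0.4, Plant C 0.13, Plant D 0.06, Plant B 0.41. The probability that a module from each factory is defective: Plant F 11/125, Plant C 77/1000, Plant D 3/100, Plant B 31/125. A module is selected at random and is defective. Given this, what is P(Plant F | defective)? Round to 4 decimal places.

0.2367

By Bayes' rule, posterior ∝ prior × likelihood:
  Plant F: 0.4 × 0.088 = 0.0352
  Plant C: 0.13 × 0.077 = 0.01001
  Plant D: 0.06 × 0.03 = 0.0018
  Plant B: 0.41 × 0.248 = 0.10168
Sum = 0.14869.
P(Plant F | evidence) = 0.0352 / 0.14869 ≈ 0.2367.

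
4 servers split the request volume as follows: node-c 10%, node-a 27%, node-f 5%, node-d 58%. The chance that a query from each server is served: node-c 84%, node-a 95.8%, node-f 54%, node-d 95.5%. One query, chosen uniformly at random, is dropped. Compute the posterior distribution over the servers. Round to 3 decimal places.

Taking complements, P(dropped | each) = node-c 0.16, node-a 0.042, node-f 0.46, node-d 0.045.
Unnormalized posteriors (prior × likelihood):
  node-c: 0.1 × 0.16 = 0.016
  node-a: 0.27 × 0.042 = 0.01134
  node-f: 0.05 × 0.46 = 0.023
  node-d: 0.58 × 0.045 = 0.0261
Sum = 0.07644.
P(node-c | dropped) = 0.016/0.07644 ≈ 0.209
P(node-a | dropped) = 0.01134/0.07644 ≈ 0.148
P(node-f | dropped) = 0.023/0.07644 ≈ 0.301
P(node-d | dropped) = 0.0261/0.07644 ≈ 0.341

node-c 0.209, node-a 0.148, node-f 0.301, node-d 0.341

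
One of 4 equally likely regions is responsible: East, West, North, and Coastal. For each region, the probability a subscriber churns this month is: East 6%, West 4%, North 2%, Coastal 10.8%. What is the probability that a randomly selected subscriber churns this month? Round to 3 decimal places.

Since the prior is uniform, the posterior is proportional to the likelihood:
  East: 0.06
  West: 0.04
  North: 0.02
  Coastal: 0.108
P(churn) = (1/4) × (0.06 + 0.04 + 0.02 + 0.108) = 0.228/4 ≈ 0.057.

0.057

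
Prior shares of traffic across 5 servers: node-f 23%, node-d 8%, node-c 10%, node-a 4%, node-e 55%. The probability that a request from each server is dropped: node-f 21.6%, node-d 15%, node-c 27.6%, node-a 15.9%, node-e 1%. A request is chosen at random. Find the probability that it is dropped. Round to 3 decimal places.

0.101

Unnormalized posteriors (prior × likelihood):
  node-f: 0.23 × 0.216 = 0.04968
  node-d: 0.08 × 0.15 = 0.012
  node-c: 0.1 × 0.276 = 0.0276
  node-a: 0.04 × 0.159 = 0.00636
  node-e: 0.55 × 0.01 = 0.0055
P(dropped) = 0.04968 + 0.012 + 0.0276 + 0.00636 + 0.0055 = 0.10114 → 0.101.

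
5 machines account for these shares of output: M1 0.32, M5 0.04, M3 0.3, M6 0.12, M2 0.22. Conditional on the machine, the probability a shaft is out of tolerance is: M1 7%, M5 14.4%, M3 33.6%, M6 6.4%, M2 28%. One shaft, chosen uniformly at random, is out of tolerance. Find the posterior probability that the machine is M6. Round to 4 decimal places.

Compute prior × likelihood for every hypothesis:
  M1: 0.32 × 0.07 = 0.0224
  M5: 0.04 × 0.144 = 0.00576
  M3: 0.3 × 0.336 = 0.1008
  M6: 0.12 × 0.064 = 0.00768
  M2: 0.22 × 0.28 = 0.0616
Total = 0.19824.
P(M6 | evidence) = 0.00768 / 0.19824 ≈ 0.0387.

0.0387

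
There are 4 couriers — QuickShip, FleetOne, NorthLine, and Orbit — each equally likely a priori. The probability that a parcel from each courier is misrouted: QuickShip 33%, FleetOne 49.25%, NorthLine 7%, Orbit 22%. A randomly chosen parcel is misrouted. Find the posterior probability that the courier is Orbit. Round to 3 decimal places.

0.198

With a uniform prior (1/4 each), posterior ∝ likelihood:
  QuickShip: 0.33
  FleetOne: 0.4925
  NorthLine: 0.07
  Orbit: 0.22
Normalizing constant = 1.1125.
P(Orbit | evidence) = 0.22 / 1.1125 ≈ 0.198.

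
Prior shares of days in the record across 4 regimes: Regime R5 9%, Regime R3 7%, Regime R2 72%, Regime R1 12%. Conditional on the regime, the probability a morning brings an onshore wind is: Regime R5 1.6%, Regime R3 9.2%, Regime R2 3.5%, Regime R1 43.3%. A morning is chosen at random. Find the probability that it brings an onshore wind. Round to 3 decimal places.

0.085

By Bayes' rule, posterior ∝ prior × likelihood:
  Regime R5: 0.09 × 0.016 = 0.00144
  Regime R3: 0.07 × 0.092 = 0.00644
  Regime R2: 0.72 × 0.035 = 0.0252
  Regime R1: 0.12 × 0.433 = 0.05196
P(onshore) = 0.00144 + 0.00644 + 0.0252 + 0.05196 = 0.08504 → 0.085.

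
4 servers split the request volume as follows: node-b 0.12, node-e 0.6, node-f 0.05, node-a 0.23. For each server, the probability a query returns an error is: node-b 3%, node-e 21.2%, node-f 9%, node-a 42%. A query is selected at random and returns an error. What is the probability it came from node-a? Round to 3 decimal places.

Compute prior × likelihood for every hypothesis:
  node-b: 0.12 × 0.03 = 0.0036
  node-e: 0.6 × 0.212 = 0.1272
  node-f: 0.05 × 0.09 = 0.0045
  node-a: 0.23 × 0.42 = 0.0966
Sum = 0.2319.
P(node-a | evidence) = 0.0966 / 0.2319 ≈ 0.417.

0.417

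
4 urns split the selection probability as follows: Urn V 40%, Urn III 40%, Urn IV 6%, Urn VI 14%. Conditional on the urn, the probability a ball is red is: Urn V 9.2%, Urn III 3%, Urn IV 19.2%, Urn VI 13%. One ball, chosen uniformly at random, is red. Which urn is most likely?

Urn V

Unnormalized posteriors (prior × likelihood):
  Urn V: 0.4 × 0.092 = 0.0368
  Urn III: 0.4 × 0.03 = 0.012
  Urn IV: 0.06 × 0.192 = 0.01152
  Urn VI: 0.14 × 0.13 = 0.0182
Total = 0.07852.
Largest term belongs to Urn V, so Urn V is most probable.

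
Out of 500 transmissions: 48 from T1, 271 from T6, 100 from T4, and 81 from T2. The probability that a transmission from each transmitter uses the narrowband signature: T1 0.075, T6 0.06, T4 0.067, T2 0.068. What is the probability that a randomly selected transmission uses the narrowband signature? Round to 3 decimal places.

0.064

Prior × likelihood for each hypothesis:
  T1: 0.096 × 0.075 = 0.0072
  T6: 0.542 × 0.06 = 0.03252
  T4: 0.2 × 0.067 = 0.0134
  T2: 0.162 × 0.068 = 0.011016
P(narrowband) = 0.0072 + 0.03252 + 0.0134 + 0.011016 = 0.064136 → 0.064.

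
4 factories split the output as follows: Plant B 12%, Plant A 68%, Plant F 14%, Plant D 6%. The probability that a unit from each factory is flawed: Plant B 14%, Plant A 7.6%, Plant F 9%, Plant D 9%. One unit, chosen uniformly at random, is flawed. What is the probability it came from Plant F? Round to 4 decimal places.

0.1457

Prior × likelihood for each hypothesis:
  Plant B: 0.12 × 0.14 = 0.0168
  Plant A: 0.68 × 0.076 = 0.05168
  Plant F: 0.14 × 0.09 = 0.0126
  Plant D: 0.06 × 0.09 = 0.0054
Normalizing constant = 0.08648.
P(Plant F | evidence) = 0.0126 / 0.08648 ≈ 0.1457.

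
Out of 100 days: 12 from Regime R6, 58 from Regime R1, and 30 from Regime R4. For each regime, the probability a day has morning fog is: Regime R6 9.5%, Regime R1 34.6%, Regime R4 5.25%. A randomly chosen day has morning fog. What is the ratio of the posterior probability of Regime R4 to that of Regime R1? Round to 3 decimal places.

0.078

By Bayes' rule, posterior ∝ prior × likelihood:
  Regime R6: 0.12 × 0.095 = 0.0114
  Regime R1: 0.58 × 0.346 = 0.20068
  Regime R4: 0.3 × 0.0525 = 0.01575
Total = 0.22783.
The ratio is 0.01575 / 0.20068 (the normalizer cancels) = 0.078.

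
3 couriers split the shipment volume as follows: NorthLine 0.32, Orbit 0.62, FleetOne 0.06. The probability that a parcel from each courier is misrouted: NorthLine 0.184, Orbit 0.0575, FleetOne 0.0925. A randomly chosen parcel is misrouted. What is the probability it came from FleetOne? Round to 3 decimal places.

Unnormalized posteriors (prior × likelihood):
  NorthLine: 0.32 × 0.184 = 0.05888
  Orbit: 0.62 × 0.0575 = 0.03565
  FleetOne: 0.06 × 0.0925 = 0.00555
Sum = 0.10008.
P(FleetOne | evidence) = 0.00555 / 0.10008 ≈ 0.055.

0.055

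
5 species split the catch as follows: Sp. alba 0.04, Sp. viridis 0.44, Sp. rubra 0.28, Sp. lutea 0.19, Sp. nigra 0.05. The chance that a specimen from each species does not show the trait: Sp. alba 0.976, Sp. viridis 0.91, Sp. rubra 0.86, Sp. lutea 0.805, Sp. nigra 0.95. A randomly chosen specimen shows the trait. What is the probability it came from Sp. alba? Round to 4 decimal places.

Taking complements, P(trait | each) = Sp. alba 0.024, Sp. viridis 0.09, Sp. rubra 0.14, Sp. lutea 0.195, Sp. nigra 0.05.
Prior × likelihood for each hypothesis:
  Sp. alba: 0.04 × 0.024 = 0.00096
  Sp. viridis: 0.44 × 0.09 = 0.0396
  Sp. rubra: 0.28 × 0.14 = 0.0392
  Sp. lutea: 0.19 × 0.195 = 0.03705
  Sp. nigra: 0.05 × 0.05 = 0.0025
Total = 0.11931.
P(Sp. alba | evidence) = 0.00096 / 0.11931 ≈ 0.0080.

0.0080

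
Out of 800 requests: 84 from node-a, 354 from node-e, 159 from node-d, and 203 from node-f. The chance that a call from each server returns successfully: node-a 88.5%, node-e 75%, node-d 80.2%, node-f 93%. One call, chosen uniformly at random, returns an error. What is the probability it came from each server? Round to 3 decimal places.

node-a 0.067, node-e 0.615, node-d 0.219, node-f 0.099

Taking complements, P(error | each) = node-a 0.115, node-e 0.25, node-d 0.198, node-f 0.07.
By Bayes' rule, posterior ∝ prior × likelihood:
  node-a: 0.105 × 0.115 = 0.012075
  node-e: 0.4425 × 0.25 = 0.110625
  node-d: 0.19875 × 0.198 = 0.0393525
  node-f: 0.25375 × 0.07 = 0.0177625
Sum = 0.179815.
P(node-a | error) = 0.012075/0.179815 ≈ 0.067
P(node-e | error) = 0.110625/0.179815 ≈ 0.615
P(node-d | error) = 0.0393525/0.179815 ≈ 0.219
P(node-f | error) = 0.0177625/0.179815 ≈ 0.099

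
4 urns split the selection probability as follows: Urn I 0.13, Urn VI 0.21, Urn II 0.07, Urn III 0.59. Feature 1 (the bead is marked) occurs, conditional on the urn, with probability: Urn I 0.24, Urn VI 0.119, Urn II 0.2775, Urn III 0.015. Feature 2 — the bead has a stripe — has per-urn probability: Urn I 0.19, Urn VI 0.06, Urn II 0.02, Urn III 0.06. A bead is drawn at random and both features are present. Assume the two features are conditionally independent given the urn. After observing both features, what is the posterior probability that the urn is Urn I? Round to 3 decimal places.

By Bayes' rule, posterior ∝ prior × likelihood:
  Urn I: 0.13 × 0.24 × 0.19 = 0.005928
  Urn VI: 0.21 × 0.119 × 0.06 = 0.0014994
  Urn II: 0.07 × 0.2775 × 0.02 = 0.0003885
  Urn III: 0.59 × 0.015 × 0.06 = 0.000531
Sum = 0.0083469.
P(Urn I | evidence) = 0.005928 / 0.0083469 ≈ 0.710.

0.710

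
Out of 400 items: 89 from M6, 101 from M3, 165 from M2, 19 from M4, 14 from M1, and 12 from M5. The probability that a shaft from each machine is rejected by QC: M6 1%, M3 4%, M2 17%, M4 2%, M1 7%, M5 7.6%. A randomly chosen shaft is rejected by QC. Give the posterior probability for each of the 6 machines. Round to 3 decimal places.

M6 0.025, M3 0.115, M2 0.796, M4 0.011, M1 0.028, M5 0.026

By Bayes' rule, posterior ∝ prior × likelihood:
  M6: 0.2225 × 0.01 = 0.002225
  M3: 0.2525 × 0.04 = 0.0101
  M2: 0.4125 × 0.17 = 0.070125
  M4: 0.0475 × 0.02 = 0.00095
  M1: 0.035 × 0.07 = 0.00245
  M5: 0.03 × 0.076 = 0.00228
Total = 0.08813.
P(M6 | rejected) = 0.002225/0.08813 ≈ 0.025
P(M3 | rejected) = 0.0101/0.08813 ≈ 0.115
P(M2 | rejected) = 0.070125/0.08813 ≈ 0.796
P(M4 | rejected) = 0.00095/0.08813 ≈ 0.011
P(M1 | rejected) = 0.00245/0.08813 ≈ 0.028
P(M5 | rejected) = 0.00228/0.08813 ≈ 0.026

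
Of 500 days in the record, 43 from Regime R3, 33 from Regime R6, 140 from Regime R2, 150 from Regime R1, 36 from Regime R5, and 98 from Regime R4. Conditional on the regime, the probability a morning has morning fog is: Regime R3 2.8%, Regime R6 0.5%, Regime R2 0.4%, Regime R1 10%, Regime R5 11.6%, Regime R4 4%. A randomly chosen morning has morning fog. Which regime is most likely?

Regime R1

Unnormalized posteriors (prior × likelihood):
  Regime R3: 0.086 × 0.028 = 0.002408
  Regime R6: 0.066 × 0.005 = 0.00033
  Regime R2: 0.28 × 0.004 = 0.00112
  Regime R1: 0.3 × 0.1 = 0.03
  Regime R5: 0.072 × 0.116 = 0.008352
  Regime R4: 0.196 × 0.04 = 0.00784
Sum = 0.05005.
Largest term belongs to Regime R1, so Regime R1 is most probable.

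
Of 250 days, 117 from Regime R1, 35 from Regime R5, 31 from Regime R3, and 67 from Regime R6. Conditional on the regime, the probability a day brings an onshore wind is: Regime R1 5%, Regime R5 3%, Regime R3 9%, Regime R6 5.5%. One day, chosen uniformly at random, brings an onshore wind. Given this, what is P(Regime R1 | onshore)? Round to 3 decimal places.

0.437

Unnormalized posteriors (prior × likelihood):
  Regime R1: 0.468 × 0.05 = 0.0234
  Regime R5: 0.14 × 0.03 = 0.0042
  Regime R3: 0.124 × 0.09 = 0.01116
  Regime R6: 0.268 × 0.055 = 0.01474
Normalizing constant = 0.0535.
P(Regime R1 | evidence) = 0.0234 / 0.0535 ≈ 0.437.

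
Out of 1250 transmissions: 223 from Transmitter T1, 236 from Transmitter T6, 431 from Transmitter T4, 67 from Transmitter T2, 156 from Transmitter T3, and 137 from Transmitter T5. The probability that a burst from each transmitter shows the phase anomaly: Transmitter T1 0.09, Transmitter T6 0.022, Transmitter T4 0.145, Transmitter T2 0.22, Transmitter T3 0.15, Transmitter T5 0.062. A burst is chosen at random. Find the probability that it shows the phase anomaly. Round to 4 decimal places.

Compute prior × likelihood for every hypothesis:
  Transmitter T1: 0.1784 × 0.09 = 0.016056
  Transmitter T6: 0.1888 × 0.022 = 0.0041536
  Transmitter T4: 0.3448 × 0.145 = 0.049996
  Transmitter T2: 0.0536 × 0.22 = 0.011792
  Transmitter T3: 0.1248 × 0.15 = 0.01872
  Transmitter T5: 0.1096 × 0.062 = 0.0067952
P(anomaly) = 0.016056 + 0.0041536 + 0.049996 + 0.011792 + 0.01872 + 0.0067952 = 0.1075128 → 0.1075.

0.1075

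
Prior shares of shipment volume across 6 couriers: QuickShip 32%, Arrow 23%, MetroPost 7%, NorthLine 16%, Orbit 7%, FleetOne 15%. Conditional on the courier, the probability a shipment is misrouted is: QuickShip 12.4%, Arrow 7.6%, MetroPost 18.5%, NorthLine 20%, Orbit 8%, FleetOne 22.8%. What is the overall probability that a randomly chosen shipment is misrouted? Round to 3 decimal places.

0.142

By Bayes' rule, posterior ∝ prior × likelihood:
  QuickShip: 0.32 × 0.124 = 0.03968
  Arrow: 0.23 × 0.076 = 0.01748
  MetroPost: 0.07 × 0.185 = 0.01295
  NorthLine: 0.16 × 0.2 = 0.032
  Orbit: 0.07 × 0.08 = 0.0056
  FleetOne: 0.15 × 0.228 = 0.0342
P(misrouted) = 0.03968 + 0.01748 + 0.01295 + 0.032 + 0.0056 + 0.0342 = 0.14191 → 0.142.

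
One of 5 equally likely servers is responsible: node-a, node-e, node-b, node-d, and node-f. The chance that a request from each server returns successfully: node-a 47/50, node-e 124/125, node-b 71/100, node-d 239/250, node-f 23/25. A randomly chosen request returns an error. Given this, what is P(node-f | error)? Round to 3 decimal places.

Taking complements, P(error | each) = node-a 0.06, node-e 0.008, node-b 0.29, node-d 0.044, node-f 0.08.
Since the prior is uniform, the posterior is proportional to the likelihood:
  node-a: 0.06
  node-e: 0.008
  node-b: 0.29
  node-d: 0.044
  node-f: 0.08
Sum = 0.482.
P(node-f | evidence) = 0.08 / 0.482 ≈ 0.166.

0.166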